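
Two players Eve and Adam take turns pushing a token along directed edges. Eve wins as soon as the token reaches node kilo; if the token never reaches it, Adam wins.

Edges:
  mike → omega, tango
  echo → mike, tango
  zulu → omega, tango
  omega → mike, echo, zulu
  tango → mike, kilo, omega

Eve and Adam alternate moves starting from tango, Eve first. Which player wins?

Track states (vertex, player-to-move).
A0 = {(kilo,Eve), (kilo,Adam)}
A1: add {(tango,Eve)}.
(tango,Eve) ∈ A1 ⇒ Eve forces the target.

Eve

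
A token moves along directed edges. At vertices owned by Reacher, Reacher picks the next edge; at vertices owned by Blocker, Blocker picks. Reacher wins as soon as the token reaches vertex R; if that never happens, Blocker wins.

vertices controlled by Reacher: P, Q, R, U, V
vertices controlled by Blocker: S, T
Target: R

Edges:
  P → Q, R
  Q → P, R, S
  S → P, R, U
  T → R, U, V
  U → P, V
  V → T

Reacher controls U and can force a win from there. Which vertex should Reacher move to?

A0 = {R}
A1: add {P, Q} — P (Reacher) has P→R; Q (Reacher) has Q→R.
A2: add {U} — U (Reacher) has U→P.
A3: add {S} — S (Blocker): all of {P, R, U} already in.
A4 = A3; e.g. T (Blocker) can still go to V. Fixed point.
From U, successor P is in the attractor (rank 1); the other successor V is not.

P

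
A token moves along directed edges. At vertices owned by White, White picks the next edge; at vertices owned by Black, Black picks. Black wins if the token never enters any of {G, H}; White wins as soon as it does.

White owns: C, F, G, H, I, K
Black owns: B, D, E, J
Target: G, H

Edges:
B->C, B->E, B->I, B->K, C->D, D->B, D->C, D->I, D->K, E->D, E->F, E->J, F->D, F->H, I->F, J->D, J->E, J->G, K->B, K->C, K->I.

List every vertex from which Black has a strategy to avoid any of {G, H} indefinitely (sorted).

A0 = {G, H}
A1: add {F} — F (White) has F→H.
A2: add {I} — I (White) has I→F.
A3: add {K} — K (White) has K→I.
A4 = A3; e.g. B (Black) can still go to C. Fixed point.
White's attractor = {F, G, H, I, K}; Black avoids the target exactly from the complement.

B, C, D, E, J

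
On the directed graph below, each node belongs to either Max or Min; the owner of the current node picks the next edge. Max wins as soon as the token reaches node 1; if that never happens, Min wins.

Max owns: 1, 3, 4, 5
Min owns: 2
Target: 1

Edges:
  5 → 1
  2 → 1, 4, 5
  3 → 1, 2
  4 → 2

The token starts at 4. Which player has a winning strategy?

A0 = {1}
A1: add {3, 5} — 3 (Max) has 3→1; 5 (Max) has 5→1.
A2 = A1; e.g. 2 (Min) can still go to 4. Fixed point.
4 never enters the attractor, so Min can avoid the target forever.

Min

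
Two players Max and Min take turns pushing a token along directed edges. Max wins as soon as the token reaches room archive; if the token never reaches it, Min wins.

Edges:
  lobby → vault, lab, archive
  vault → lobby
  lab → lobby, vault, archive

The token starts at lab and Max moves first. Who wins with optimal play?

Max

Track states (vertex, player-to-move).
A0 = {(archive,Max), (archive,Min)}
A1: add {(lobby,Max), (lab,Max)}.
(lab,Max) ∈ A1 ⇒ Max forces the target.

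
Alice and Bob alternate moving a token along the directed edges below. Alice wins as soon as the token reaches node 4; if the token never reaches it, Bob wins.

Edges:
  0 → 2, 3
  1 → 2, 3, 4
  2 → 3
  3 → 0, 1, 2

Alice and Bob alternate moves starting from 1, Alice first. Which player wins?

Alice

Track states (vertex, player-to-move).
A0 = {(4,Alice), (4,Bob)}
A1: add {(1,Alice)}.
(1,Alice) ∈ A1 ⇒ Alice forces the target.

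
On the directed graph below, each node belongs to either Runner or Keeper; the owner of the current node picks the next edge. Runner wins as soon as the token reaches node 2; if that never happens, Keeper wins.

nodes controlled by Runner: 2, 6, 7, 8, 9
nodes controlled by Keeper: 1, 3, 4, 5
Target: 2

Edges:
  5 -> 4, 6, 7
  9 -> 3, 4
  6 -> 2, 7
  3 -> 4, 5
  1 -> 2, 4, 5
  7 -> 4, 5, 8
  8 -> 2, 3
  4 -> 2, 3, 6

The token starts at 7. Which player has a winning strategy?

Runner

A0 = {2}
A1: add {6, 8} — 6 (Runner) has 6→2; 8 (Runner) has 8→2.
A2: add {7} — 7 (Runner) has 7→8.
A3 = A2; e.g. 1 (Keeper) can still go to 4. Fixed point.
7 ∈ A2, so Runner can force the target.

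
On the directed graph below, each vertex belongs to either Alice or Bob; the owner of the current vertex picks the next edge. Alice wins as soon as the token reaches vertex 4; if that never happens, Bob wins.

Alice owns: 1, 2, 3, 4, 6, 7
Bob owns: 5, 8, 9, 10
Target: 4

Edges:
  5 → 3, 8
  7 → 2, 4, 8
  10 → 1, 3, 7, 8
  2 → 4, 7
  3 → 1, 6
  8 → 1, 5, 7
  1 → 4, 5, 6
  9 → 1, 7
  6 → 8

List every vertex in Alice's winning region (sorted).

1, 2, 3, 4, 7, 9

A0 = {4}
A1: add {1, 2, 7} — 1 (Alice) has 1→4; 2 (Alice) has 2→4; 7 (Alice) has 7→4.
A2: add {3, 9} — 3 (Alice) has 3→1; 9 (Bob): all of {1, 7} already in.
A3 = A2; e.g. 5 (Bob) can still go to 8. Fixed point.
Alice's winning region = {1, 2, 3, 4, 7, 9}.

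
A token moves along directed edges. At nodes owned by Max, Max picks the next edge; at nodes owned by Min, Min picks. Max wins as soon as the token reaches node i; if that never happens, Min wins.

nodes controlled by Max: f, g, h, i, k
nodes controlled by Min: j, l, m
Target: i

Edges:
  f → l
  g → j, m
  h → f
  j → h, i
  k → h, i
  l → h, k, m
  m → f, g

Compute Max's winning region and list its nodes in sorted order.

A0 = {i}
A1: add {k} — k (Max) has k→i.
A2 = A1; e.g. f (Max) has no edge into A1. Fixed point.
Max's winning region = {i, k}.

i, k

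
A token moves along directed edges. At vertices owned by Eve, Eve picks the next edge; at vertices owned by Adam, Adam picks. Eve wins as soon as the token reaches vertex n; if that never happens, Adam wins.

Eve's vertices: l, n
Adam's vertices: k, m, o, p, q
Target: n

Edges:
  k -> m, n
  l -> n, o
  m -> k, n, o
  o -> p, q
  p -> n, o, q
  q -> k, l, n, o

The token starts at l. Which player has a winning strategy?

Eve

A0 = {n}
A1: add {l} — l (Eve) has l→n.
A2 = A1; e.g. k (Adam) can still go to m. Fixed point.
l ∈ A1, so Eve can force the target.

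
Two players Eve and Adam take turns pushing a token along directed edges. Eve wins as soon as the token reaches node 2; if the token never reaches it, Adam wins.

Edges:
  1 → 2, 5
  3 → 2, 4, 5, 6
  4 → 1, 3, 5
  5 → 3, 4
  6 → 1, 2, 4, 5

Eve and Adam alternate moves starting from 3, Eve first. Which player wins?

Track states (vertex, player-to-move).
A0 = {(2,Eve), (2,Adam)}
A1: add {(1,Eve), (3,Eve), (6,Eve)}.
(3,Eve) ∈ A1 ⇒ Eve forces the target.

Eve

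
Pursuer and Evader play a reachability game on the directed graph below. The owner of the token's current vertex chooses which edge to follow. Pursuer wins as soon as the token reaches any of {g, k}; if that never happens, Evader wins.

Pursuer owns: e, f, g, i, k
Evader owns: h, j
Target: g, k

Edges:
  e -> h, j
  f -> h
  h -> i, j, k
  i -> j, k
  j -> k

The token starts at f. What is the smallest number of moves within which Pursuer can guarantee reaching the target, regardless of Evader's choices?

3

A0 = {g, k}
A1: add {i, j} — i (Pursuer) has i→k; j (Evader): all of {k} already in.
A2: add {e, h} — e (Pursuer) has e→j; h (Evader): all of {i, j, k} already in.
A3: add {f} — f (Pursuer) has f→h.
A3 = all vertices. Fixed point.
f enters the attractor at level 3, so Pursuer can force the target in 3 moves from there.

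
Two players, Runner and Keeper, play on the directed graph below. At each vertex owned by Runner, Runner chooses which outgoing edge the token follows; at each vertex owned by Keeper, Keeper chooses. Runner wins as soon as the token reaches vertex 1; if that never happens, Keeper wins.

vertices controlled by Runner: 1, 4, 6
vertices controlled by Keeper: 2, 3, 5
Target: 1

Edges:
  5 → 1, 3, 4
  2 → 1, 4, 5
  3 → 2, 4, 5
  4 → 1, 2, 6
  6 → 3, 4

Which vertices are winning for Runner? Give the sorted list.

A0 = {1}
A1: add {4} — 4 (Runner) has 4→1.
A2: add {6} — 6 (Runner) has 6→4.
A3 = A2; e.g. 2 (Keeper) can still go to 5. Fixed point.
Runner's winning region = {1, 4, 6}.

1, 4, 6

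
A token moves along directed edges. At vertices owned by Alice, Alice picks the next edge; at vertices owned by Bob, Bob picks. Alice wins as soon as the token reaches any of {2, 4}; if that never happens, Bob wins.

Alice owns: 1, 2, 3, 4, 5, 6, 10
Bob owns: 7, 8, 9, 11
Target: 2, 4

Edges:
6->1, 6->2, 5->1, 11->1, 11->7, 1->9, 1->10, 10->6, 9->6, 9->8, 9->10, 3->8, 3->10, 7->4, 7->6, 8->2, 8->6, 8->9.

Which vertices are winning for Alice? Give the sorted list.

A0 = {2, 4}
A1: add {6} — 6 (Alice) has 6→2.
A2: add {7, 10} — 7 (Bob): all of {4, 6} already in; 10 (Alice) has 10→6.
A3: add {1, 3} — 1 (Alice) has 1→10; 3 (Alice) has 3→10.
A4: add {5, 11} — 5 (Alice) has 5→1; 11 (Bob): all of {1, 7} already in.
A5 = A4; e.g. 8 (Bob) can still go to 9. Fixed point.
Alice's winning region = {1, 2, 3, 4, 5, 6, 7, 10, 11}.

1, 2, 3, 4, 5, 6, 7, 10, 11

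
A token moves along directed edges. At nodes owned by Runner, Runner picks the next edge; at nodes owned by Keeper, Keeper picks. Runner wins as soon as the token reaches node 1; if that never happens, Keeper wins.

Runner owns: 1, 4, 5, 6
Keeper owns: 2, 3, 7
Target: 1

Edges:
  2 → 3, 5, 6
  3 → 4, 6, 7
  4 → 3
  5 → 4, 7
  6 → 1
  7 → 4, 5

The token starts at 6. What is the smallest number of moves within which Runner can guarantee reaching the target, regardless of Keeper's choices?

1

A0 = {1}
A1: add {6} — 6 (Runner) has 6→1.
A2 = A1; e.g. 2 (Keeper) can still go to 3. Fixed point.
6 enters the attractor at level 1, so Runner can force the target in 1 move from there.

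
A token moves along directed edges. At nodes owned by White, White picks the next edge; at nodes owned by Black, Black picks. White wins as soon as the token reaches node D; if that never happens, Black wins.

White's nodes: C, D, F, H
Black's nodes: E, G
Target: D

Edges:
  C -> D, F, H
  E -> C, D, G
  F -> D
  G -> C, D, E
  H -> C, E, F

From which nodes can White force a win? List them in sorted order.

C, D, F, H

A0 = {D}
A1: add {C, F} — C (White) has C→D; F (White) has F→D.
A2: add {H} — H (White) has H→C.
A3 = A2; e.g. E (Black) can still go to G. Fixed point.
White's winning region = {C, D, F, H}.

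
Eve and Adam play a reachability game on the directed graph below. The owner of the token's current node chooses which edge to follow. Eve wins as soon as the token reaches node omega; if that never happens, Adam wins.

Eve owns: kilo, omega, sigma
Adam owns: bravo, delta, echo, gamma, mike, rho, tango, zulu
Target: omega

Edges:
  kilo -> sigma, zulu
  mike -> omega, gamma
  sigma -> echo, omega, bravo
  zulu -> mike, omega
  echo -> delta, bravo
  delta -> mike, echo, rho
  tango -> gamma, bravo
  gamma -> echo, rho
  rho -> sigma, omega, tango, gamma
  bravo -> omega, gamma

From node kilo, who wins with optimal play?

Eve

A0 = {omega}
A1: add {sigma} — sigma (Eve) has sigma→omega.
A2: add {kilo} — kilo (Eve) has kilo→sigma.
A3 = A2; e.g. mike (Adam) can still go to gamma. Fixed point.
kilo ∈ A2, so Eve can force the target.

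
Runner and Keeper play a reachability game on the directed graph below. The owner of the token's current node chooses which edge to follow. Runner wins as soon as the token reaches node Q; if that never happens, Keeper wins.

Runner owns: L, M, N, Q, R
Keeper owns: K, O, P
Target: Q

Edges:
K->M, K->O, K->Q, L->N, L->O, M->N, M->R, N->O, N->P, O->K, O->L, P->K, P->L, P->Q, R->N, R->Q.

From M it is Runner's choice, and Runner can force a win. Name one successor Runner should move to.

R

A0 = {Q}
A1: add {R} — R (Runner) has R→Q.
A2: add {M} — M (Runner) has M→R.
A3 = A2; e.g. K (Keeper) can still go to O. Fixed point.
From M, successor R is in the attractor (rank 1); the other successor N is not.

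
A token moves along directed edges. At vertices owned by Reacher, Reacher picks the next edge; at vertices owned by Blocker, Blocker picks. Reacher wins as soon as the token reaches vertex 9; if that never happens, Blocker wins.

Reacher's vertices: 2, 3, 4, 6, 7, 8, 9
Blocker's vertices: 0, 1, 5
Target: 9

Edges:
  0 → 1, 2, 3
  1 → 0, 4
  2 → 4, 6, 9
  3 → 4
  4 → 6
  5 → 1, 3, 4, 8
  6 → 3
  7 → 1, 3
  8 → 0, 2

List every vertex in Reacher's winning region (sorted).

2, 8, 9

A0 = {9}
A1: add {2} — 2 (Reacher) has 2→9.
A2: add {8} — 8 (Reacher) has 8→2.
A3 = A2; e.g. 0 (Blocker) can still go to 1. Fixed point.
Reacher's winning region = {2, 8, 9}.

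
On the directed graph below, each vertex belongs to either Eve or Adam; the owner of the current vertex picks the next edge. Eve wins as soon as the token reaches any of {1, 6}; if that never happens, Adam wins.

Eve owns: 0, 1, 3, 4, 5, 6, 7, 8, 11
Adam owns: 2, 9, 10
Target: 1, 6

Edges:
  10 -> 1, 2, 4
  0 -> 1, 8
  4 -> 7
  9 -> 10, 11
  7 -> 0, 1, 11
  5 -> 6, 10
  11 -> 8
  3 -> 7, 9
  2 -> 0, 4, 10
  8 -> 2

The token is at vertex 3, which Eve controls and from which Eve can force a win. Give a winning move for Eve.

A0 = {1, 6}
A1: add {0, 5, 7} — 0 (Eve) has 0→1; 5 (Eve) has 5→6; 7 (Eve) has 7→1.
A2: add {3, 4} — 3 (Eve) has 3→7; 4 (Eve) has 4→7.
A3 = A2; e.g. 2 (Adam) can still go to 10. Fixed point.
From 3, successor 7 is in the attractor (rank 1); the other successor 9 is not.

7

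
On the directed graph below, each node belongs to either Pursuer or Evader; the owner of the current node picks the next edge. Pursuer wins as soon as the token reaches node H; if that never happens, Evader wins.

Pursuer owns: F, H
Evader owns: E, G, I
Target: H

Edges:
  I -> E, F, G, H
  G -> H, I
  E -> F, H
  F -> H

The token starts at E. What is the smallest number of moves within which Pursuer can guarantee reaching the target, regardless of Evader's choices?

2

A0 = {H}
A1: add {F} — F (Pursuer) has F→H.
A2: add {E} — E (Evader): all of {F, H} already in.
A3 = A2; e.g. G (Evader) can still go to I. Fixed point.
E enters the attractor at level 2, so Pursuer can force the target in 2 moves from there.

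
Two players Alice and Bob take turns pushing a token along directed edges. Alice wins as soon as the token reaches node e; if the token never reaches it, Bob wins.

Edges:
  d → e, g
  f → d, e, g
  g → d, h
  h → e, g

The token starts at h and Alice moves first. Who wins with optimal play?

Track states (vertex, player-to-move).
A0 = {(e,Alice), (e,Bob)}
A1: add {(d,Alice), (f,Alice), (h,Alice)}.
(h,Alice) ∈ A1 ⇒ Alice forces the target.

Alice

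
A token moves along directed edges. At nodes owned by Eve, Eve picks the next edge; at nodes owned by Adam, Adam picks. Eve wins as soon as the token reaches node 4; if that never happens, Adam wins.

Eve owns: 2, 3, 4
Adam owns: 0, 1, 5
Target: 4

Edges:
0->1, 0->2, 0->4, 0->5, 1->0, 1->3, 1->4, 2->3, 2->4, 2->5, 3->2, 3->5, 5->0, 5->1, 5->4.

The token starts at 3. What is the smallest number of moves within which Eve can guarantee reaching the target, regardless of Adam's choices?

2

A0 = {4}
A1: add {2} — 2 (Eve) has 2→4.
A2: add {3} — 3 (Eve) has 3→2.
A3 = A2; e.g. 0 (Adam) can still go to 1. Fixed point.
3 enters the attractor at level 2, so Eve can force the target in 2 moves from there.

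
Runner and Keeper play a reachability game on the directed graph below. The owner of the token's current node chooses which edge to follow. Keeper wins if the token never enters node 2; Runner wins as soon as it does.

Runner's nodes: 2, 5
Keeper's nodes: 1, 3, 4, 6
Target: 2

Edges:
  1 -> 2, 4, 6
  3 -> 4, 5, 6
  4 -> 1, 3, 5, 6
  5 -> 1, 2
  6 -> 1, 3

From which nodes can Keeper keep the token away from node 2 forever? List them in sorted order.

1, 3, 4, 6

A0 = {2}
A1: add {5} — 5 (Runner) has 5→2.
A2 = A1; e.g. 1 (Keeper) can still go to 4. Fixed point.
Runner's attractor = {2, 5}; Keeper avoids the target exactly from the complement.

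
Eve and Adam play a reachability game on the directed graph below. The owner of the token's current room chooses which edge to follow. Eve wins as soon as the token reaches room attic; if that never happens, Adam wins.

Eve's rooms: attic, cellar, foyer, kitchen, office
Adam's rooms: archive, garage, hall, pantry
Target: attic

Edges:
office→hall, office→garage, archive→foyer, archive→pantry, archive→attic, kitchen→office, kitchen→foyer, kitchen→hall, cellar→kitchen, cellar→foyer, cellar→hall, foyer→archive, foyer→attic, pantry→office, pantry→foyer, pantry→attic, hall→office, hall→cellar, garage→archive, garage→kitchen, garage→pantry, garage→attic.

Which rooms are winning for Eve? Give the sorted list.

attic, cellar, foyer, kitchen

A0 = {attic}
A1: add {foyer} — foyer (Eve) has foyer→attic.
A2: add {cellar, kitchen} — kitchen (Eve) has kitchen→foyer; cellar (Eve) has cellar→foyer.
A3 = A2; e.g. office (Eve) has no edge into A2. Fixed point.
Eve's winning region = {attic, cellar, foyer, kitchen}.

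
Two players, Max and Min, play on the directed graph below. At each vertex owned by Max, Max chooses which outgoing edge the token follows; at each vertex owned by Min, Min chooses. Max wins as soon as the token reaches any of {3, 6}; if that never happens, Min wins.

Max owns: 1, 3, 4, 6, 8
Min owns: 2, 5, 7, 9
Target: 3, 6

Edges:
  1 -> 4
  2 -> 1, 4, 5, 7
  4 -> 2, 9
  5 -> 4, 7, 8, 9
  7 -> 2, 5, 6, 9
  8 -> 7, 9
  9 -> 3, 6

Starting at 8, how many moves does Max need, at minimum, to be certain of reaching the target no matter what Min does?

2

A0 = {3, 6}
A1: add {9} — 9 (Min): all of {3, 6} already in.
A2: add {4, 8} — 4 (Max) has 4→9; 8 (Max) has 8→9.
8 enters the attractor at level 2, so Max can force the target in 2 moves from there.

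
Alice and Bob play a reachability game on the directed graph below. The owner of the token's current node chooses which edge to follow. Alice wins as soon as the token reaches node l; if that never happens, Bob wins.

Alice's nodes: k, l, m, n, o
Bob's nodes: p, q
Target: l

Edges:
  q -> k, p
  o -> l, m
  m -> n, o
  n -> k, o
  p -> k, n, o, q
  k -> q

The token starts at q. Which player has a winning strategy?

A0 = {l}
A1: add {o} — o (Alice) has o→l.
A2: add {m, n} — m (Alice) has m→o; n (Alice) has n→o.
A3 = A2; e.g. k (Alice) has no edge into A2. Fixed point.
q never enters the attractor, so Bob can avoid the target forever.

Bob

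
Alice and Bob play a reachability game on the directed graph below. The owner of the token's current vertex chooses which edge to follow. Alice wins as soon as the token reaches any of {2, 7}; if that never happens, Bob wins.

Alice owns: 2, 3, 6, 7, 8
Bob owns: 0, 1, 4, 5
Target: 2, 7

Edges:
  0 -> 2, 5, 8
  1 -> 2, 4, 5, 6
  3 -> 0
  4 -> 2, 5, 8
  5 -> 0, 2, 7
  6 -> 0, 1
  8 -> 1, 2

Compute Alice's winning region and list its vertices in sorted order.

2, 7, 8

A0 = {2, 7}
A1: add {8} — 8 (Alice) has 8→2.
A2 = A1; e.g. 0 (Bob) can still go to 5. Fixed point.
Alice's winning region = {2, 7, 8}.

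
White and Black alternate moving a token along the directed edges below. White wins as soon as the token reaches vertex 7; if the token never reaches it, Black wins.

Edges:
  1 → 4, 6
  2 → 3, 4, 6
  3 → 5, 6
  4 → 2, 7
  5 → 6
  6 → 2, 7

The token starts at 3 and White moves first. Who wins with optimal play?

White

Track states (vertex, player-to-move).
A0 = {(7,White), (7,Black)}
A1: add {(4,White), (6,White)}.
A2: add {(1,Black), (5,Black)}.
A3: add {(3,White)}.
(3,White) ∈ A3 ⇒ White forces the target.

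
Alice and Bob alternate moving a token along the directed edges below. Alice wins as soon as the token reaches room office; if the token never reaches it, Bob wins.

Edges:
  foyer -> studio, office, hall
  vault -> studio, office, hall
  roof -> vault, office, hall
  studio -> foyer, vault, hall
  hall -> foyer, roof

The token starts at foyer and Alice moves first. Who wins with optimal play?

Alice

Track states (vertex, player-to-move).
A0 = {(office,Alice), (office,Bob)}
A1: add {(foyer,Alice), (vault,Alice), (roof,Alice)}.
(foyer,Alice) ∈ A1 ⇒ Alice forces the target.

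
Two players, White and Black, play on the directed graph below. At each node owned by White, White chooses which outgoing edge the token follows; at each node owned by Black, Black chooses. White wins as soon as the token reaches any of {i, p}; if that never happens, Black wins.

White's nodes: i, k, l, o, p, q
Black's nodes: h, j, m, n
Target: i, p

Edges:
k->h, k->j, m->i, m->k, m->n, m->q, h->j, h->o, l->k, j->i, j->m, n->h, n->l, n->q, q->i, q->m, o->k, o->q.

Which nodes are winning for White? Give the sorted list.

A0 = {i, p}
A1: add {q} — q (White) has q→i.
A2: add {o} — o (White) has o→q.
A3 = A2; e.g. h (Black) can still go to j. Fixed point.
White's winning region = {i, o, p, q}.

i, o, p, q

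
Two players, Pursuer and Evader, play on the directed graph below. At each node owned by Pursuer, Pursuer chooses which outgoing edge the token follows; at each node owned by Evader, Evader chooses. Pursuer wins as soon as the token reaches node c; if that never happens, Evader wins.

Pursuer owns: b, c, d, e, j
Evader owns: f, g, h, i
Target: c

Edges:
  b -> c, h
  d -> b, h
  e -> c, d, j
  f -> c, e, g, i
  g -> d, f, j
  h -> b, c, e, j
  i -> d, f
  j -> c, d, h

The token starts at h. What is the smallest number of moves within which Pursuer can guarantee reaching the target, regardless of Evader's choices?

A0 = {c}
A1: add {b, e, j} — b (Pursuer) has b→c; e (Pursuer) has e→c; j (Pursuer) has j→c.
A2: add {d, h} — d (Pursuer) has d→b; h (Evader): all of {b, c, e, j} already in.
A3 = A2; e.g. f (Evader) can still go to g. Fixed point.
h enters the attractor at level 2, so Pursuer can force the target in 2 moves from there.

2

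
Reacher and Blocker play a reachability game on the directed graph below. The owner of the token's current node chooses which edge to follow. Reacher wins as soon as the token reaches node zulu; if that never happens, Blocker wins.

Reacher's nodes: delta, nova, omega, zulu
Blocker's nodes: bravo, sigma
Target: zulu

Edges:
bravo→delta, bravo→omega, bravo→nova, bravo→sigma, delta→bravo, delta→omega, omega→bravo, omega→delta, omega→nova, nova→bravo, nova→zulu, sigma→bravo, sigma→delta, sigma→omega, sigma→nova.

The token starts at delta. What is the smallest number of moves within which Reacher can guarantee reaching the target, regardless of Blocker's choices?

A0 = {zulu}
A1: add {nova} — nova (Reacher) has nova→zulu.
A2: add {omega} — omega (Reacher) has omega→nova.
A3: add {delta} — delta (Reacher) has delta→omega.
A4 = A3; e.g. bravo (Blocker) can still go to sigma. Fixed point.
delta enters the attractor at level 3, so Reacher can force the target in 3 moves from there.

3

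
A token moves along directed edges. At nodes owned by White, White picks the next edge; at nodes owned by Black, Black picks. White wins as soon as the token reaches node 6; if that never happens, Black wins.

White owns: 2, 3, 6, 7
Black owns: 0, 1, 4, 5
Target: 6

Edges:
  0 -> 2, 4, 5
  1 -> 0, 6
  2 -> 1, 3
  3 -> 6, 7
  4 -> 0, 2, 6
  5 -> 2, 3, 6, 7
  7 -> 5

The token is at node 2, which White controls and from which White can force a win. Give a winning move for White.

3

A0 = {6}
A1: add {3} — 3 (White) has 3→6.
A2: add {2} — 2 (White) has 2→3.
A3 = A2; e.g. 0 (Black) can still go to 4. Fixed point.
From 2, successor 3 is in the attractor (rank 1); the other successor 1 is not.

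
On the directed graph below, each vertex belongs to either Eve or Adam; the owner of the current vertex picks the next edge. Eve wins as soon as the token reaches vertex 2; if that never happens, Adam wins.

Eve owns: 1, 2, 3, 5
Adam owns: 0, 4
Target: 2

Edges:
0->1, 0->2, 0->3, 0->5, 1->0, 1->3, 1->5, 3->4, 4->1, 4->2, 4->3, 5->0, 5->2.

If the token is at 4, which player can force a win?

A0 = {2}
A1: add {5} — 5 (Eve) has 5→2.
A2: add {1} — 1 (Eve) has 1→5.
A3 = A2; e.g. 0 (Adam) can still go to 3. Fixed point.
4 never enters the attractor, so Adam can avoid the target forever.

Adam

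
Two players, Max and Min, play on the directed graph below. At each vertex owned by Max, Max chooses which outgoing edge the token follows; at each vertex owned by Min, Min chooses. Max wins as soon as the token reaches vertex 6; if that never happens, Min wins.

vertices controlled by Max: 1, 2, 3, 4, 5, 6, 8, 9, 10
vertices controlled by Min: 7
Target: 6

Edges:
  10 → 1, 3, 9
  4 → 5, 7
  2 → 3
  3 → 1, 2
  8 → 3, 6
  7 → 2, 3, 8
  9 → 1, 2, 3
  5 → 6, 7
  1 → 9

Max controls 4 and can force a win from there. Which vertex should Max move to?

A0 = {6}
A1: add {5, 8} — 5 (Max) has 5→6; 8 (Max) has 8→6.
A2: add {4} — 4 (Max) has 4→5.
A3 = A2; e.g. 1 (Max) has no edge into A2. Fixed point.
From 4, successor 5 is in the attractor (rank 1); the other successor 7 is not.

5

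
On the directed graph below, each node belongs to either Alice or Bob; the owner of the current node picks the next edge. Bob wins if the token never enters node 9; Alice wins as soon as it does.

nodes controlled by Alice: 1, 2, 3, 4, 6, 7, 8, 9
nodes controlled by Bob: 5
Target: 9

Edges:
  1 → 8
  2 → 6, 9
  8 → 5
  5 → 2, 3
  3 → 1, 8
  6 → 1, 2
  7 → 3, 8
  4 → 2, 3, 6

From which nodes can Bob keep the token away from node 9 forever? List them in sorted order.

A0 = {9}
A1: add {2} — 2 (Alice) has 2→9.
A2: add {4, 6} — 4 (Alice) has 4→2; 6 (Alice) has 6→2.
A3 = A2; e.g. 1 (Alice) has no edge into A2. Fixed point.
Alice's attractor = {2, 4, 6, 9}; Bob avoids the target exactly from the complement.

1, 3, 5, 7, 8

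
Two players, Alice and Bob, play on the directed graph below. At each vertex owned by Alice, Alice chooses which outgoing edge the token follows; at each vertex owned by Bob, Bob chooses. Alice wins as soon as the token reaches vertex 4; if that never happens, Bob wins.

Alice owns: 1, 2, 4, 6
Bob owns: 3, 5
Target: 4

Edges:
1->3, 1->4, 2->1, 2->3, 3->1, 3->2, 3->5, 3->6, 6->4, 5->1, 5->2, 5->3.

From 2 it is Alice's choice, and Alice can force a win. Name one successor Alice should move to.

A0 = {4}
A1: add {1, 6} — 1 (Alice) has 1→4; 6 (Alice) has 6→4.
A2: add {2} — 2 (Alice) has 2→1.
A3 = A2; e.g. 3 (Bob) can still go to 5. Fixed point.
From 2, successor 1 is in the attractor (rank 1); the other successor 3 is not.

1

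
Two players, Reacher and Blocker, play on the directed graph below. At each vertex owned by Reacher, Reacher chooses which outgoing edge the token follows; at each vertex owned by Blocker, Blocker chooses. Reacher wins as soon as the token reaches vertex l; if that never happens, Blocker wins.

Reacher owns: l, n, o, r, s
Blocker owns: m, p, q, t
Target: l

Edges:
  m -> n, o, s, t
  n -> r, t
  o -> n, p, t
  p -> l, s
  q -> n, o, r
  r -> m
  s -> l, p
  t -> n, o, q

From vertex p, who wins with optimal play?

Reacher

A0 = {l}
A1: add {s} — s (Reacher) has s→l.
A2: add {p} — p (Blocker): all of {l, s} already in.
p ∈ A2, so Reacher can force the target.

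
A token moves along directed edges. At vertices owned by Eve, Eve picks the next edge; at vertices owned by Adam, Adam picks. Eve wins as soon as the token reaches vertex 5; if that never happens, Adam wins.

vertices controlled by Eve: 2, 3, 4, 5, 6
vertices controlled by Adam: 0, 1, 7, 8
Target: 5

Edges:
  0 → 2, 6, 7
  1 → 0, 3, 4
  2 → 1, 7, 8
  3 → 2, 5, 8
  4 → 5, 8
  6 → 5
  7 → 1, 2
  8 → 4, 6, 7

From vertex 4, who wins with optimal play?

Eve

A0 = {5}
A1: add {3, 4, 6} — 3 (Eve) has 3→5; 4 (Eve) has 4→5; 6 (Eve) has 6→5.
A2 = A1; e.g. 0 (Adam) can still go to 2. Fixed point.
4 ∈ A1, so Eve can force the target.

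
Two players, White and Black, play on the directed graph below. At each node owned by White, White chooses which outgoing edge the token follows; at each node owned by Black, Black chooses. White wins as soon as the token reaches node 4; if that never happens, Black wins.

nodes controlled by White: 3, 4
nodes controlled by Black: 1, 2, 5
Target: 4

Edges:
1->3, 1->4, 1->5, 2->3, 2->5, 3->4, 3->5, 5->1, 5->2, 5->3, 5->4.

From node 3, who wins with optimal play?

White

A0 = {4}
A1: add {3} — 3 (White) has 3→4.
A2 = A1; e.g. 1 (Black) can still go to 5. Fixed point.
3 ∈ A1, so White can force the target.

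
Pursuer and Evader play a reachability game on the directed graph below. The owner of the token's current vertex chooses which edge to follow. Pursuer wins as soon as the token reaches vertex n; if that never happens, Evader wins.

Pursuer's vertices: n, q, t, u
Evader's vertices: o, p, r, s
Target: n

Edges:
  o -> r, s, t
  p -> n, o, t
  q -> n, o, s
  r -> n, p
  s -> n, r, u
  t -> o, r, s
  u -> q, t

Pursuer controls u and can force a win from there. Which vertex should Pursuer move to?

A0 = {n}
A1: add {q} — q (Pursuer) has q→n.
A2: add {u} — u (Pursuer) has u→q.
A3 = A2; e.g. o (Evader) can still go to r. Fixed point.
From u, successor q is in the attractor (rank 1); the other successor t is not.

q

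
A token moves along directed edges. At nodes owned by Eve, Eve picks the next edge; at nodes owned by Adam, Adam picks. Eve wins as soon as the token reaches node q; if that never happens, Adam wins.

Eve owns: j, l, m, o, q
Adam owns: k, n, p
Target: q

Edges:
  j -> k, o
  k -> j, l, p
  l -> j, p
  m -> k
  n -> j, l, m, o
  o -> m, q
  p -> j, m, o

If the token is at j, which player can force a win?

A0 = {q}
A1: add {o} — o (Eve) has o→q.
A2: add {j} — j (Eve) has j→o.
j ∈ A2, so Eve can force the target.

Eve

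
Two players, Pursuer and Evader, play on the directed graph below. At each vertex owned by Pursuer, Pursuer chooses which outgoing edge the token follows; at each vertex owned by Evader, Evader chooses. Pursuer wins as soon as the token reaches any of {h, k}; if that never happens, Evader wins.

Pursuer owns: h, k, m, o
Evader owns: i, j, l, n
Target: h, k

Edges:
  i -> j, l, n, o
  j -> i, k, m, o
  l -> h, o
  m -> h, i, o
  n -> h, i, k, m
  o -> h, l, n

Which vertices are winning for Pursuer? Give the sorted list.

A0 = {h, k}
A1: add {m, o} — m (Pursuer) has m→h; o (Pursuer) has o→h.
A2: add {l} — l (Evader): all of {h, o} already in.
A3 = A2; e.g. i (Evader) can still go to j. Fixed point.
Pursuer's winning region = {h, k, l, m, o}.

h, k, l, m, o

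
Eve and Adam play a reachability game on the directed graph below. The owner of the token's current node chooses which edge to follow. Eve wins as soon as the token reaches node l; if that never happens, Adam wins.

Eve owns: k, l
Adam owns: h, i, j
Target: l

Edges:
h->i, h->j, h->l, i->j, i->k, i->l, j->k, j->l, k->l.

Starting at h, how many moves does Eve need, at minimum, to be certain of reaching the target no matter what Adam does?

A0 = {l}
A1: add {k} — k (Eve) has k→l.
A2: add {j} — j (Adam): all of {k, l} already in.
A3: add {i} — i (Adam): all of {j, k, l} already in.
A4: add {h} — h (Adam): all of {i, j, l} already in.
A4 = all vertices. Fixed point.
h enters the attractor at level 4, so Eve can force the target in 4 moves from there.

4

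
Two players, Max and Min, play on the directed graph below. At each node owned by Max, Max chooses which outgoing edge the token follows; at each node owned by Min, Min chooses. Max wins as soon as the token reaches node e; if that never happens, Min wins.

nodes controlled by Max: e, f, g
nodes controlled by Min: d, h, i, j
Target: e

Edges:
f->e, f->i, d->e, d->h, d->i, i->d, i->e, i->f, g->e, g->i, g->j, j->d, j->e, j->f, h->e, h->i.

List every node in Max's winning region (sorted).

A0 = {e}
A1: add {f, g} — f (Max) has f→e; g (Max) has g→e.
A2 = A1; e.g. d (Min) can still go to h. Fixed point.
Max's winning region = {e, f, g}.

e, f, g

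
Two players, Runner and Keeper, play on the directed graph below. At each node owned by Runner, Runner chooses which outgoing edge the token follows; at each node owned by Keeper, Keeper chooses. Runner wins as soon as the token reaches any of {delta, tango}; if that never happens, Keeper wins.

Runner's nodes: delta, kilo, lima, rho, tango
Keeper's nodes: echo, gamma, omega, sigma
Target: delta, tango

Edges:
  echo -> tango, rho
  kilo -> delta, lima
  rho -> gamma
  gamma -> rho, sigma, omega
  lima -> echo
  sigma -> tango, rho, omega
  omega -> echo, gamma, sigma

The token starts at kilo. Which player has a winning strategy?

Runner

A0 = {delta, tango}
A1: add {kilo} — kilo (Runner) has kilo→delta.
A2 = A1; e.g. echo (Keeper) can still go to rho. Fixed point.
kilo ∈ A1, so Runner can force the target.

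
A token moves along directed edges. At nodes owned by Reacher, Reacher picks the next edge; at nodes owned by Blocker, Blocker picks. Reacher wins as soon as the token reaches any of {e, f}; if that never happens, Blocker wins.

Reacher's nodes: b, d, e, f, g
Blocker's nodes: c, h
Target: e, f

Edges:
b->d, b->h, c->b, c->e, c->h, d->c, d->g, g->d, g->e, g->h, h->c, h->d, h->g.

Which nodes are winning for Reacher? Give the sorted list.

A0 = {e, f}
A1: add {g} — g (Reacher) has g→e.
A2: add {d} — d (Reacher) has d→g.
A3: add {b} — b (Reacher) has b→d.
A4 = A3; e.g. c (Blocker) can still go to h. Fixed point.
Reacher's winning region = {b, d, e, f, g}.

b, d, e, f, g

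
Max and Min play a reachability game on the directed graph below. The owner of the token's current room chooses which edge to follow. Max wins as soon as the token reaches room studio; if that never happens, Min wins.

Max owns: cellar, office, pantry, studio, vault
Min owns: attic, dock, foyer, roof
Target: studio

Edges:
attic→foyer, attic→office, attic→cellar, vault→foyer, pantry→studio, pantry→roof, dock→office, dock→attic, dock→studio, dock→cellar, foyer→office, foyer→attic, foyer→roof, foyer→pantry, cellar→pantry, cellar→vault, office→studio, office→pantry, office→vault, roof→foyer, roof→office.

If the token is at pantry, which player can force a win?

A0 = {studio}
A1: add {office, pantry} — office (Max) has office→studio; pantry (Max) has pantry→studio.
pantry ∈ A1, so Max can force the target.

Max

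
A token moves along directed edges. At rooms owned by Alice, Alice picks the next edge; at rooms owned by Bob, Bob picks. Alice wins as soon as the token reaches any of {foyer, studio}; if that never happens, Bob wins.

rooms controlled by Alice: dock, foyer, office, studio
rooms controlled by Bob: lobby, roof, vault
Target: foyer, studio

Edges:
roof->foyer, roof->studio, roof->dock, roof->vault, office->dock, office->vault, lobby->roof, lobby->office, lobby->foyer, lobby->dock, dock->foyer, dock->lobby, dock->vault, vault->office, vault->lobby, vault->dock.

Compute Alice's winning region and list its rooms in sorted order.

A0 = {foyer, studio}
A1: add {dock} — dock (Alice) has dock→foyer.
A2: add {office} — office (Alice) has office→dock.
A3 = A2; e.g. roof (Bob) can still go to vault. Fixed point.
Alice's winning region = {dock, foyer, office, studio}.

dock, foyer, office, studio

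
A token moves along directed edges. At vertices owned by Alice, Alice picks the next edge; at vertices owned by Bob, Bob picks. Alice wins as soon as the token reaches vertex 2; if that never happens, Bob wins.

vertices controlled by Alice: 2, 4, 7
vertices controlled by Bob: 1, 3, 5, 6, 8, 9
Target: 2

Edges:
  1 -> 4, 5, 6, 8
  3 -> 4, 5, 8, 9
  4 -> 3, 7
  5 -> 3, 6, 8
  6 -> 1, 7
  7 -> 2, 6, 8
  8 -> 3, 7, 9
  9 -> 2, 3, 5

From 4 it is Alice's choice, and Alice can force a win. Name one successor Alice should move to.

7

A0 = {2}
A1: add {7} — 7 (Alice) has 7→2.
A2: add {4} — 4 (Alice) has 4→7.
A3 = A2; e.g. 1 (Bob) can still go to 5. Fixed point.
From 4, successor 7 is in the attractor (rank 1); the other successor 3 is not.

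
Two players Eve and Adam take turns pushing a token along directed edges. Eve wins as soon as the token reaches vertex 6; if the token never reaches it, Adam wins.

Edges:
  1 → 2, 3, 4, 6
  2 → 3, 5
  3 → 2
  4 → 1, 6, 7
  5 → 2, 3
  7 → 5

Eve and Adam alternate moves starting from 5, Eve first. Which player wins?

Track states (vertex, player-to-move).
A0 = {(6,Eve), (6,Adam)}
A1: add {(1,Eve), (4,Eve)}.
A2 = A1; e.g. (1,Adam) stays out. (5,Eve) never enters ⇒ Adam avoids the target.

Adam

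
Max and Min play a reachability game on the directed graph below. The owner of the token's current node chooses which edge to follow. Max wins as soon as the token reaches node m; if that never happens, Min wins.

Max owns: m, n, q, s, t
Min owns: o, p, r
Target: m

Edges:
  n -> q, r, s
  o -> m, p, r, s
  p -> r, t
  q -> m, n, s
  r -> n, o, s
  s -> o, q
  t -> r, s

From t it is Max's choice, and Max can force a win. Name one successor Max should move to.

A0 = {m}
A1: add {q} — q (Max) has q→m.
A2: add {n, s} — n (Max) has n→q; s (Max) has s→q.
A3: add {t} — t (Max) has t→s.
A4 = A3; e.g. o (Min) can still go to p. Fixed point.
From t, successor s is in the attractor (rank 2); the other successor r is not.

s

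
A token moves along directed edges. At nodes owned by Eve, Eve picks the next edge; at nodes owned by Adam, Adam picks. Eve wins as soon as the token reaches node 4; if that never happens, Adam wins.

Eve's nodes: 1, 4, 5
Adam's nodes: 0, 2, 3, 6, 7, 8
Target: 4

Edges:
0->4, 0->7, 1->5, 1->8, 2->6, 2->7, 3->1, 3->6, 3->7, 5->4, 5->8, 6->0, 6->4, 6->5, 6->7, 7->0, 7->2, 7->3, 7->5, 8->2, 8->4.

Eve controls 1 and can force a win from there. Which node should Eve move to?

A0 = {4}
A1: add {5} — 5 (Eve) has 5→4.
A2: add {1} — 1 (Eve) has 1→5.
A3 = A2; e.g. 0 (Adam) can still go to 7. Fixed point.
From 1, successor 5 is in the attractor (rank 1); the other successor 8 is not.

5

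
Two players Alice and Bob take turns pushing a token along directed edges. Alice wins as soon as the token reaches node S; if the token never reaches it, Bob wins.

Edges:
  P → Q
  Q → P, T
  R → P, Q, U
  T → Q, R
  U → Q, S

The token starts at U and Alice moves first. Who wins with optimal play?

Track states (vertex, player-to-move).
A0 = {(S,Alice), (S,Bob)}
A1: add {(U,Alice)}.
(U,Alice) ∈ A1 ⇒ Alice forces the target.

Alice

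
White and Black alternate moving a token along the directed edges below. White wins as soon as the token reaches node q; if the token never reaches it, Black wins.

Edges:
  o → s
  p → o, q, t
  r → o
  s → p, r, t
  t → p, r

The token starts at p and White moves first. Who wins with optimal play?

White

Track states (vertex, player-to-move).
A0 = {(q,White), (q,Black)}
A1: add {(p,White)}.
(p,White) ∈ A1 ⇒ White forces the target.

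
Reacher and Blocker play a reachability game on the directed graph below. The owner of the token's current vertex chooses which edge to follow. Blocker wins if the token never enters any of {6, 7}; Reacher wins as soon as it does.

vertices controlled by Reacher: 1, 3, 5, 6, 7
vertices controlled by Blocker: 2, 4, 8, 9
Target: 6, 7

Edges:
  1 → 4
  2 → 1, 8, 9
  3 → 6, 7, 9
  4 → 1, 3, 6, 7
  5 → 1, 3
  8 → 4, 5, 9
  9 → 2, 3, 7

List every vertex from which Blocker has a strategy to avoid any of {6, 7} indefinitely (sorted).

A0 = {6, 7}
A1: add {3} — 3 (Reacher) has 3→6.
A2: add {5} — 5 (Reacher) has 5→3.
A3 = A2; e.g. 1 (Reacher) has no edge into A2. Fixed point.
Reacher's attractor = {3, 5, 6, 7}; Blocker avoids the target exactly from the complement.

1, 2, 4, 8, 9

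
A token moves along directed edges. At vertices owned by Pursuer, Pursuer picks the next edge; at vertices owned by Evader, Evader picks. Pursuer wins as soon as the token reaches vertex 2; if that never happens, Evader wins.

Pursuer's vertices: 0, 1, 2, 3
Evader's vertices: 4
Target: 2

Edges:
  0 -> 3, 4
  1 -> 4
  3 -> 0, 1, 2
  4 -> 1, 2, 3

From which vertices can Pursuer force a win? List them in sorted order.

0, 2, 3

A0 = {2}
A1: add {3} — 3 (Pursuer) has 3→2.
A2: add {0} — 0 (Pursuer) has 0→3.
A3 = A2; e.g. 1 (Pursuer) has no edge into A2. Fixed point.
Pursuer's winning region = {0, 2, 3}.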